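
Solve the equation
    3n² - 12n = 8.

Rearrange to standard form: 3n² - 12n - 8 = 0.
Discriminant: (-12)² − 4·3·(-8) = 240.
Quadratic formula: n = (12 ± √240) / 6.
So n = 2 + 2·√(15)/3 ≈ 4.582 or n = 2 - 2·√(15)/3 ≈ -0.582.

n = -0.582 or n = 4.582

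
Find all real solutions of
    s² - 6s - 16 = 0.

s = -2 or s = 8

Factor: (s + 2)(s - 8) = 0.
So s = -2 or s = 8.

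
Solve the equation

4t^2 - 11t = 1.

Rearrange to standard form: 4t^2 - 11t - 1 = 0.
Discriminant: (-11)^2 - 4*4*(-1) = 137.
Quadratic formula: t = (11 +/- sqrt(137)) / 8.
So t = 11/8 + sqrt(137)/8 ~= 2.8381 or t = 11/8 - sqrt(137)/8 ~= -0.0881.

t = -0.0881 or t = 2.8381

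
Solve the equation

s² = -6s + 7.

Bring every term to one side: s² + 6s - 7 = 0.
Factor: (s + 7)(s - 1) = 0.
So s = -7 or s = 1.

s = -7 or s = 1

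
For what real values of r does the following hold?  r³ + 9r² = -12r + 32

r = -6.2749 or r = -4 or r = 1.2749

Rearrange: r³ + 9r² + 12r - 32 = 0.
Possible rational roots are divisors of -32. Testing r = -4 gives 0, so (r + 4) is a factor.
Divide: r³ + 9r² + 12r - 32 = (r + 4)(r² + 5r - 8).
Apply the quadratic formula to r² + 5r - 8 = 0: r = (-5 ± √57)/2, i.e. r ≈ 1.2749 or r ≈ -6.2749.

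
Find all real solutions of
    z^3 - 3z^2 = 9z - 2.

Rearrange: z^3 - 3z^2 - 9z + 2 = 0.
Possible rational roots are divisors of 2. Testing z = -2 gives 0, so (z + 2) is a factor.
Divide: z^3 - 3z^2 - 9z + 2 = (z + 2)(z^2 - 5z + 1).
Apply the quadratic formula to z^2 - 5z + 1 = 0: z = (5 +/- sqrt(21))/2, i.e. z ~= 4.7913 or z ~= 0.2087.

z = -2 or z = 0.2087 or z = 4.7913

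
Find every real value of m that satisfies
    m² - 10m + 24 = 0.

m = 4 or m = 6

Factor: (m - 6)(m - 4) = 0.
So m = 6 or m = 4.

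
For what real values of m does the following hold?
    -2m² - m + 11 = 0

Discriminant: (-1)² − 4·(-2)·11 = 89.
Quadratic formula: m = (1 ± √89) / (-4).
So m = -√(89)/4 - 1/4 ≈ -2.6085 or m = -1/4 + √(89)/4 ≈ 2.1085.

m = -2.6085 or m = 2.1085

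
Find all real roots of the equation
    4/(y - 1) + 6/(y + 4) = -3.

Multiply both sides by (y - 1)(y + 4):
4(y + 4) + 6(y - 1) = -3(y - 1)(y + 4).
Expand and collect terms: -3y^2 - 19y + 2 = 0.
By the quadratic formula, y = (19 +/- sqrt(385)) / -6, so y ~= -6.4369 or y ~= 0.1036.
Neither value makes a denominator zero (y != 1, y != -4), so both are valid.

y = -6.4369 or y = 0.1036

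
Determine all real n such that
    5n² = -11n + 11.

Rearrange to standard form: 5n² + 11n - 11 = 0.
Discriminant: (11)² − 4·5·(-11) = 341.
Quadratic formula: n = (-11 ± √341) / 10.
So n = -11/10 + √(341)/10 ≈ 0.7466 or n = -√(341)/10 - 11/10 ≈ -2.9466.

n = -2.9466 or n = 0.7466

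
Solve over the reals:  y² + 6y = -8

Bring every term to one side: y² + 6y + 8 = 0.
Factor: (y + 2)(y + 4) = 0.
So y = -2 or y = -4.

y = -4 or y = -2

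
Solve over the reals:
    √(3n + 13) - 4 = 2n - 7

Isolate the radical: √(3n + 13) = 2n - 3.
Square both sides: 3n + 13 = (2n - 3)².
Expand and rearrange: 4n² - 15n - 4 = 0.
Solving gives n = 4 or n = -0.25.
Check each candidate in the original equation:
  n = 4: √(25) = 5, while 2n - 3 = 5 — valid.
  n = -0.25: √(12.25) = 3.5, while 2n - 3 = -3.5 — extraneous.

n = 4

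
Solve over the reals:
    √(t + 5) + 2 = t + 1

Isolate the radical: √(t + 5) = t - 1.
Square both sides: t + 5 = (t - 1)².
Expand and rearrange: t² - 3t - 4 = 0.
Solving gives t = 4 or t = -1.
Check each candidate in the original equation:
  t = 4: √(9) = 3, while t - 1 = 3 — valid.
  t = -1: √(4) = 2, while t - 1 = -2 — extraneous.

t = 4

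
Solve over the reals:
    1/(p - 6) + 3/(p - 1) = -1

Multiply both sides by (p - 6)(p - 1):
(p - 1) + 3(p - 6) = -(p - 6)(p - 1).
Expand and collect terms: -p² + 3p + 13 = 0.
By the quadratic formula, p = (-3 ± √61) / -2, so p ≈ -2.4051 or p ≈ 5.4051.
Neither value makes a denominator zero (p ≠ 6, p ≠ 1), so both are valid.

p = -2.4051 or p = 5.4051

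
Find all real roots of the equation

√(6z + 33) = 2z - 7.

z = 8

Square both sides: 6z + 33 = (2z - 7)².
Expand and rearrange: 4z² - 34z + 16 = 0.
Solving gives z = 8 or z = 0.5.
Check each candidate in the original equation:
  z = 8: √(81) = 9, while 2z - 7 = 9 — valid.
  z = 0.5: √(36) = 6, while 2z - 7 = -6 — extraneous.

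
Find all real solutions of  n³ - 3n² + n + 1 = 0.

n = -0.4142 or n = 1 or n = 2.4142

Possible rational roots are divisors of 1. Testing n = 1 gives 0, so (n - 1) is a factor.
Divide: n³ - 3n² + n + 1 = (n - 1)(n² - 2n - 1).
Apply the quadratic formula to n² - 2n - 1 = 0: n = (2 ± √8)/2, i.e. n ≈ 2.4142 or n ≈ -0.4142.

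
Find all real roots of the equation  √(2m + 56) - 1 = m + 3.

Isolate the radical: √(2m + 56) = m + 4.
Square both sides: 2m + 56 = (m + 4)².
Expand and rearrange: m² + 6m - 40 = 0.
Solving gives m = 4 or m = -10.
Check each candidate in the original equation:
  m = 4: √(64) = 8, while m + 4 = 8 — valid.
  m = -10: √(36) = 6, while m + 4 = -6 — extraneous.

m = 4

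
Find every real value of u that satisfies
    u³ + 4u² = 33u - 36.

Rearrange: u³ + 4u² - 33u + 36 = 0.
Possible rational roots are divisors of 36. Testing u = 3 gives 0, so (u - 3) is a factor.
Divide: u³ + 4u² - 33u + 36 = (u - 3)(u² + 7u - 12).
Apply the quadratic formula to u² + 7u - 12 = 0: u = (-7 ± √97)/2, i.e. u ≈ 1.4244 or u ≈ -8.4244.

u = -8.4244 or u = 1.4244 or u = 3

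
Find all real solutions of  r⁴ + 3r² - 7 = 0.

Let u = r². The equation becomes u² + 3u - 7 = 0.
By the quadratic formula, u = -3/2 + √(37)/2 or u = -√(37)/2 - 3/2.
r² = -3/2 + √(37)/2 gives r = ±√(-3/2 + √(37)/2) ≈ ±1.2415.
r² = -√(37)/2 - 3/2 < 0 has no real solution.

r = -1.2415 or r = 1.2415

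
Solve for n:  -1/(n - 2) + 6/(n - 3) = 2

n = 1.8625 or n = 5.6375

Multiply both sides by (n - 2)(n - 3):
-(n - 3) + 6(n - 2) = 2(n - 2)(n - 3).
Expand and collect terms: 2n^2 - 15n + 21 = 0.
By the quadratic formula, n = (15 +/- sqrt(57)) / 4, so n ~= 5.6375 or n ~= 1.8625.
Neither value makes a denominator zero (n != 2, n != 3), so both are valid.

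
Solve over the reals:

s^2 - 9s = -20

s = 4 or s = 5

Bring every term to one side: s^2 - 9s + 20 = 0.
Factor: (s - 5)(s - 4) = 0.
So s = 5 or s = 4.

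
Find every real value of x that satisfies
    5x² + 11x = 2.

Rearrange to standard form: 5x² + 11x - 2 = 0.
Discriminant: (11)² − 4·5·(-2) = 161.
Quadratic formula: x = (-11 ± √161) / 10.
So x = -11/10 + √(161)/10 ≈ 0.1689 or x = -√(161)/10 - 11/10 ≈ -2.3689.

x = -2.3689 or x = 0.1689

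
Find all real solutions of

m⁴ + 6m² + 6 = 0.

Let u = m². The equation becomes u² + 6u + 6 = 0.
By the quadratic formula, u = -3 + √(3) or u = -3 - √(3).
m² = -3 + √(3) < 0 has no real solution.
m² = -3 - √(3) < 0 has no real solution.

No real solutions.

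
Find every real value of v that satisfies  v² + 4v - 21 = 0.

v = -7 or v = 3

Factor: (v - 3)(v + 7) = 0.
So v = 3 or v = -7.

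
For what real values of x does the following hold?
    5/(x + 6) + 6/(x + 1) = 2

Multiply both sides by (x + 6)(x + 1):
5(x + 1) + 6(x + 6) = 2(x + 6)(x + 1).
Expand and collect terms: 2x² + 3x - 29 = 0.
By the quadratic formula, x = (-3 ± √241) / 4, so x ≈ 3.131 or x ≈ -4.631.
Neither value makes a denominator zero (x ≠ -6, x ≠ -1), so both are valid.

x = -4.631 or x = 3.131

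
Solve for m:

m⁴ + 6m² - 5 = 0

Let u = m². The equation becomes u² + 6u - 5 = 0.
By the quadratic formula, u = -3 + √(14) or u = -√(14) - 3.
m² = -3 + √(14) gives m = ±√(-3 + √(14)) ≈ ±0.8612.
m² = -√(14) - 3 < 0 has no real solution.

m = -0.8612 or m = 0.8612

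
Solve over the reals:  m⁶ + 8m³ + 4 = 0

Let u = m³. The equation becomes u² + 8u + 4 = 0.
By the quadratic formula, u = -4 + 2·√(3) or u = -4 - 2·√(3).
m³ = -4 + 2·√(3) gives m = -∛(4 - 2·√(3)) ≈ -0.8123.
m³ = -4 - 2·√(3) gives m = -∛(2·√(3) + 4) ≈ -1.9543.

m = -1.9543 or m = -0.8123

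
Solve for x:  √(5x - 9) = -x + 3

x = 2

Square both sides: 5x - 9 = (-x + 3)².
Expand and rearrange: x² - 11x + 18 = 0.
Solving gives x = 9 or x = 2.
Check each candidate in the original equation:
  x = 9: √(36) = 6, while -x + 3 = -6 — extraneous.
  x = 2: √(1) = 1, while -x + 3 = 1 — valid.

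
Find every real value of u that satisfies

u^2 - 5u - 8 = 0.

Discriminant: (-5)^2 - 4*1*(-8) = 57.
Quadratic formula: u = (5 +/- sqrt(57)) / 2.
So u = 5/2 + sqrt(57)/2 ~= 6.2749 or u = 5/2 - sqrt(57)/2 ~= -1.2749.

u = -1.2749 or u = 6.2749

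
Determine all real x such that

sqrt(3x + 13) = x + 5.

x = -4 or x = -3

Square both sides: 3x + 13 = (x + 5)^2.
Expand and rearrange: x^2 + 7x + 12 = 0.
Solving gives x = -3 or x = -4.
Check each candidate in the original equation:
  x = -3: sqrt(4) = 2, while x + 5 = 2 — valid.
  x = -4: sqrt(1) = 1, while x + 5 = 1 — valid.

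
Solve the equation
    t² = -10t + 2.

Rearrange to standard form: t² + 10t - 2 = 0.
Discriminant: (10)² − 4·1·(-2) = 108.
Quadratic formula: t = (-10 ± √108) / 2.
So t = -5 + 3·√(3) ≈ 0.1962 or t = -3·√(3) - 5 ≈ -10.1962.

t = -10.1962 or t = 0.1962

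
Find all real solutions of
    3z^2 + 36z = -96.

z = -8 or z = -4

Bring every term to one side: 3z^2 + 36z + 96 = 0.
Factor: 3(z + 8)(z + 4) = 0.
So z = -8 or z = -4.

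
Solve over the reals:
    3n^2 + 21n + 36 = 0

Factor: 3(n + 3)(n + 4) = 0.
So n = -3 or n = -4.

n = -4 or n = -3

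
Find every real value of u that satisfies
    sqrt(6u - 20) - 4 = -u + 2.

u = 4

Isolate the radical: sqrt(6u - 20) = -u + 6.
Square both sides: 6u - 20 = (-u + 6)^2.
Expand and rearrange: u^2 - 18u + 56 = 0.
Solving gives u = 14 or u = 4.
Check each candidate in the original equation:
  u = 14: sqrt(64) = 8, while -u + 6 = -8 — extraneous.
  u = 4: sqrt(4) = 2, while -u + 6 = 2 — valid.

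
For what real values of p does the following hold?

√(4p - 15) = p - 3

Square both sides: 4p - 15 = (p - 3)².
Expand and rearrange: p² - 10p + 24 = 0.
Solving gives p = 6 or p = 4.
Check each candidate in the original equation:
  p = 6: √(9) = 3, while p - 3 = 3 — valid.
  p = 4: √(1) = 1, while p - 3 = 1 — valid.

p = 4 or p = 6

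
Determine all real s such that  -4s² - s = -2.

s = -0.8431 or s = 0.5931

Rearrange to standard form: -4s² - s + 2 = 0.
Discriminant: (-1)² − 4·(-4)·2 = 33.
Quadratic formula: s = (1 ± √33) / (-8).
So s = -√(33)/8 - 1/8 ≈ -0.8431 or s = -1/8 + √(33)/8 ≈ 0.5931.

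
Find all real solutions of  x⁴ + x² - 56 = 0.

x = -2.6458 or x = 2.6458

Let u = x². The equation becomes u² + u - 56 = 0.
Factor: (u - 7)(u + 8) = 0, so u = 7 or u = -8.
x² = 7 gives x = ±√(7) ≈ ±2.6458.
x² = -8 < 0 has no real solution.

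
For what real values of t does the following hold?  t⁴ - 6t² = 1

t = -2.4824 or t = 2.4824

Let u = t². The equation becomes u² - 6u - 1 = 0.
By the quadratic formula, u = 3 + √(10) or u = 3 - √(10).
t² = 3 + √(10) gives t = ±√(3 + √(10)) ≈ ±2.4824.
t² = 3 - √(10) < 0 has no real solution.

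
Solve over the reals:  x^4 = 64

x = -2.8284 or x = 2.8284

Let u = x^2. The equation becomes u^2 - 64 = 0.
Factor: (u - 8)(u + 8) = 0, so u = 8 or u = -8.
x^2 = 8 gives x = +/-2*sqrt(2) ~= +/-2.8284.
x^2 = -8 < 0 has no real solution.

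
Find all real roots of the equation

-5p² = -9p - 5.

p = -0.4454 or p = 2.2454

Rearrange to standard form: -5p² + 9p + 5 = 0.
Discriminant: (9)² − 4·(-5)·5 = 181.
Quadratic formula: p = (-9 ± √181) / (-10).
So p = 9/10 - √(181)/10 ≈ -0.4454 or p = 9/10 + √(181)/10 ≈ 2.2454.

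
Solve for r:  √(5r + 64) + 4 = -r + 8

Isolate the radical: √(5r + 64) = -r + 4.
Square both sides: 5r + 64 = (-r + 4)².
Expand and rearrange: r² - 13r - 48 = 0.
Solving gives r = 16 or r = -3.
Check each candidate in the original equation:
  r = 16: √(144) = 12, while -r + 4 = -12 — extraneous.
  r = -3: √(49) = 7, while -r + 4 = 7 — valid.

r = -3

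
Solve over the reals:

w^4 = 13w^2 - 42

w = -2.6458 or w = -2.4495 or w = 2.4495 or w = 2.6458

Let u = w^2. The equation becomes u^2 - 13u + 42 = 0.
Factor: (u - 6)(u - 7) = 0, so u = 6 or u = 7.
w^2 = 6 gives w = +/-sqrt(6) ~= +/-2.4495.
w^2 = 7 gives w = +/-sqrt(7) ~= +/-2.6458.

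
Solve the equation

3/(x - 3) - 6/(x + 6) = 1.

Multiply both sides by (x - 3)(x + 6):
3(x + 6) - 6(x - 3) = (x - 3)(x + 6).
Expand and collect terms: x^2 + 6x - 54 = 0.
By the quadratic formula, x = (-6 +/- sqrt(252)) / 2, so x ~= 4.9373 or x ~= -10.9373.
Neither value makes a denominator zero (x != 3, x != -6), so both are valid.

x = -10.9373 or x = 4.9373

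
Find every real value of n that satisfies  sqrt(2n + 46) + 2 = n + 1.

Isolate the radical: sqrt(2n + 46) = n - 1.
Square both sides: 2n + 46 = (n - 1)^2.
Expand and rearrange: n^2 - 4n - 45 = 0.
Solving gives n = 9 or n = -5.
Check each candidate in the original equation:
  n = 9: sqrt(64) = 8, while n - 1 = 8 — valid.
  n = -5: sqrt(36) = 6, while n - 1 = -6 — extraneous.

n = 9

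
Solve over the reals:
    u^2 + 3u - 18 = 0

u = -6 or u = 3

Factor: (u - 3)(u + 6) = 0.
So u = 3 or u = -6.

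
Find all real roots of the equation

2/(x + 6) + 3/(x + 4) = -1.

Multiply both sides by (x + 6)(x + 4):
2(x + 4) + 3(x + 6) = -(x + 6)(x + 4).
Expand and collect terms: -x^2 - 15x - 50 = 0.
Factor or apply the quadratic formula: x = -10 or x = -5.
Neither value makes a denominator zero (x != -6, x != -4), so both are valid.

x = -10 or x = -5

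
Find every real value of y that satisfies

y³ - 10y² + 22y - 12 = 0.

Possible rational roots are divisors of -12. Testing y = 2 gives 0, so (y - 2) is a factor.
Divide: y³ - 10y² + 22y - 12 = (y - 2)(y² - 8y + 6).
Apply the quadratic formula to y² - 8y + 6 = 0: y = (8 ± √40)/2, i.e. y ≈ 7.1623 or y ≈ 0.8377.

y = 0.8377 or y = 2 or y = 7.1623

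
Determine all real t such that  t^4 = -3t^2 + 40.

Let u = t^2. The equation becomes u^2 + 3u - 40 = 0.
Factor: (u - 5)(u + 8) = 0, so u = 5 or u = -8.
t^2 = 5 gives t = +/-sqrt(5) ~= +/-2.2361.
t^2 = -8 < 0 has no real solution.

t = -2.2361 or t = 2.2361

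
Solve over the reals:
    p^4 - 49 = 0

Let u = p^2. The equation becomes u^2 - 49 = 0.
Factor: (u + 7)(u - 7) = 0, so u = -7 or u = 7.
p^2 = -7 < 0 has no real solution.
p^2 = 7 gives p = +/-sqrt(7) ~= +/-2.6458.

p = -2.6458 or p = 2.6458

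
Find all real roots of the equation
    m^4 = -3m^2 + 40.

Let u = m^2. The equation becomes u^2 + 3u - 40 = 0.
Factor: (u + 8)(u - 5) = 0, so u = -8 or u = 5.
m^2 = -8 < 0 has no real solution.
m^2 = 5 gives m = +/-sqrt(5) ~= +/-2.2361.

m = -2.2361 or m = 2.2361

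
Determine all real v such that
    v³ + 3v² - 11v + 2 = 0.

Possible rational roots are divisors of 2. Testing v = 2 gives 0, so (v - 2) is a factor.
Divide: v³ + 3v² - 11v + 2 = (v - 2)(v² + 5v - 1).
Apply the quadratic formula to v² + 5v - 1 = 0: v = (-5 ± √29)/2, i.e. v ≈ 0.1926 or v ≈ -5.1926.

v = -5.1926 or v = 0.1926 or v = 2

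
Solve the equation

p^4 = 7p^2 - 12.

p = -2 or p = -1.7321 or p = 1.7321 or p = 2

Let u = p^2. The equation becomes u^2 - 7u + 12 = 0.
Factor: (u - 4)(u - 3) = 0, so u = 4 or u = 3.
p^2 = 4 gives p = +/-2.
p^2 = 3 gives p = +/-sqrt(3) ~= +/-1.7321.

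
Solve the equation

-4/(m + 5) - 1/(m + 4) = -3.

m = -4.3333 or m = -3

Multiply both sides by (m + 5)(m + 4):
-4(m + 4) - (m + 5) = -3(m + 5)(m + 4).
Expand and collect terms: -3m^2 - 22m - 39 = 0.
Factor or apply the quadratic formula: m = -4.3333 or m = -3.
Neither value makes a denominator zero (m != -5, m != -4), so both are valid.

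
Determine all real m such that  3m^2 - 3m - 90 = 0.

Factor: 3(m - 6)(m + 5) = 0.
So m = 6 or m = -5.

m = -5 or m = 6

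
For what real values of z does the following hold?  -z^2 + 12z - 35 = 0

Factor: -1(z - 7)(z - 5) = 0.
So z = 7 or z = 5.

z = 5 or z = 7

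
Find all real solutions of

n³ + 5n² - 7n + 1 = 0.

n = -6.1623 or n = 0.1623 or n = 1

Possible rational roots are divisors of 1. Testing n = 1 gives 0, so (n - 1) is a factor.
Divide: n³ + 5n² - 7n + 1 = (n - 1)(n² + 6n - 1).
Apply the quadratic formula to n² + 6n - 1 = 0: n = (-6 ± √40)/2, i.e. n ≈ 0.1623 or n ≈ -6.1623.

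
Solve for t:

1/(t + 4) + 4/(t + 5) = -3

Multiply both sides by (t + 4)(t + 5):
(t + 5) + 4(t + 4) = -3(t + 4)(t + 5).
Expand and collect terms: -3t^2 - 32t - 81 = 0.
By the quadratic formula, t = (32 +/- sqrt(52)) / -6, so t ~= -6.5352 or t ~= -4.1315.
Neither value makes a denominator zero (t != -4, t != -5), so both are valid.

t = -6.5352 or t = -4.1315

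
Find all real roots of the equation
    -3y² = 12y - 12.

Rearrange to standard form: -3y² - 12y + 12 = 0.
Discriminant: (-12)² − 4·(-3)·12 = 288.
Quadratic formula: y = (12 ± √288) / (-6).
So y = -2·√(2) - 2 ≈ -4.8284 or y = -2 + 2·√(2) ≈ 0.8284.

y = -4.8284 or y = 0.8284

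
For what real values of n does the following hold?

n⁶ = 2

Let u = n³. The equation becomes u² - 2 = 0.
By the quadratic formula, u = √(2) or u = -√(2).
n³ = √(2) gives n = ∛(√(2)) ≈ 1.1225.
n³ = -√(2) gives n = -∛(√(2)) ≈ -1.1225.

n = -1.1225 or n = 1.1225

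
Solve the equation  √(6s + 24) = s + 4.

s = -4 or s = 2

Square both sides: 6s + 24 = (s + 4)².
Expand and rearrange: s² + 2s - 8 = 0.
Solving gives s = 2 or s = -4.
Check each candidate in the original equation:
  s = 2: √(36) = 6, while s + 4 = 6 — valid.
  s = -4: √(0) = 0, while s + 4 = 0 — valid.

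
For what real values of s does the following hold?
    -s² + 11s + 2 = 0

Discriminant: (11)² − 4·(-1)·2 = 129.
Quadratic formula: s = (-11 ± √129) / (-2).
So s = 11/2 - √(129)/2 ≈ -0.1789 or s = 11/2 + √(129)/2 ≈ 11.1789.

s = -0.1789 or s = 11.1789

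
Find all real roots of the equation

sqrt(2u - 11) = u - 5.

Square both sides: 2u - 11 = (u - 5)^2.
Expand and rearrange: u^2 - 12u + 36 = 0.
This gives the repeated root u = 6.
Check in the original equation:
  u = 6: sqrt(1) = 1, while u - 5 = 1 — valid.

u = 6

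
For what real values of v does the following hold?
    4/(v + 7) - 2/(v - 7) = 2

v = -4.8151 or v = 5.8151

Multiply both sides by (v + 7)(v - 7):
4(v - 7) - 2(v + 7) = 2(v + 7)(v - 7).
Expand and collect terms: 2v^2 - 2v - 56 = 0.
By the quadratic formula, v = (2 +/- sqrt(452)) / 4, so v ~= 5.8151 or v ~= -4.8151.
Neither value makes a denominator zero (v != -7, v != 7), so both are valid.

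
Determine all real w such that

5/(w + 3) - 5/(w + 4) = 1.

w = -5.7913 or w = -1.2087

Multiply both sides by (w + 3)(w + 4):
5(w + 4) - 5(w + 3) = (w + 3)(w + 4).
Expand and collect terms: w² + 7w + 7 = 0.
By the quadratic formula, w = (-7 ± √21) / 2, so w ≈ -1.2087 or w ≈ -5.7913.
Neither value makes a denominator zero (w ≠ -3, w ≠ -4), so both are valid.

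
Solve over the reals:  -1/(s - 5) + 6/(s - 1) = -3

s = -0.8929 or s = 5.2263

Multiply both sides by (s - 5)(s - 1):
-(s - 1) + 6(s - 5) = -3(s - 5)(s - 1).
Expand and collect terms: -3s² + 13s + 14 = 0.
By the quadratic formula, s = (-13 ± √337) / -6, so s ≈ -0.8929 or s ≈ 5.2263.
Neither value makes a denominator zero (s ≠ 5, s ≠ 1), so both are valid.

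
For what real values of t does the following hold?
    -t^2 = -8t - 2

t = -0.2426 or t = 8.2426

Rearrange to standard form: -t^2 + 8t + 2 = 0.
Discriminant: (8)^2 - 4*(-1)*2 = 72.
Quadratic formula: t = (-8 +/- sqrt(72)) / (-2).
So t = 4 - 3*sqrt(2) ~= -0.2426 or t = 4 + 3*sqrt(2) ~= 8.2426.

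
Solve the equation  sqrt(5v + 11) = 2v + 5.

Square both sides: 5v + 11 = (2v + 5)^2.
Expand and rearrange: 4v^2 + 15v + 14 = 0.
Solving gives v = -1.75 or v = -2.
Check each candidate in the original equation:
  v = -1.75: sqrt(2.25) = 1.5, while 2v + 5 = 1.5 — valid.
  v = -2: sqrt(1) = 1, while 2v + 5 = 1 — valid.

v = -2 or v = -1.75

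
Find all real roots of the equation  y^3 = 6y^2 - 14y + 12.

Rearrange: y^3 - 6y^2 + 14y - 12 = 0.
Possible rational roots are divisors of -12. Testing y = 2 gives 0, so (y - 2) is a factor.
Divide: y^3 - 6y^2 + 14y - 12 = (y - 2)(y^2 - 4y + 6).
The quadratic y^2 - 4y + 6 has discriminant -8 < 0, so no further real roots.

y = 2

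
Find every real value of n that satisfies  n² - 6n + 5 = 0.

n = 1 or n = 5

Factor: (n - 5)(n - 1) = 0.
So n = 5 or n = 1.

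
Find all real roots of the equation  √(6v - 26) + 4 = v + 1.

v = 5 or v = 7

Isolate the radical: √(6v - 26) = v - 3.
Square both sides: 6v - 26 = (v - 3)².
Expand and rearrange: v² - 12v + 35 = 0.
Solving gives v = 7 or v = 5.
Check each candidate in the original equation:
  v = 7: √(16) = 4, while v - 3 = 4 — valid.
  v = 5: √(4) = 2, while v - 3 = 2 — valid.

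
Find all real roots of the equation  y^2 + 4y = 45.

Bring every term to one side: y^2 + 4y - 45 = 0.
Factor: (y - 5)(y + 9) = 0.
So y = 5 or y = -9.

y = -9 or y = 5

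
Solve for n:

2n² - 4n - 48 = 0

Factor: 2(n + 4)(n - 6) = 0.
So n = -4 or n = 6.

n = -4 or n = 6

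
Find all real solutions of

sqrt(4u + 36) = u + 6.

Square both sides: 4u + 36 = (u + 6)^2.
Expand and rearrange: u^2 + 8u = 0.
Solving gives u = 0 or u = -8.
Check each candidate in the original equation:
  u = 0: sqrt(36) = 6, while u + 6 = 6 — valid.
  u = -8: sqrt(4) = 2, while u + 6 = -2 — extraneous.

u = 0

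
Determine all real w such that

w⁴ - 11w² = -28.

w = -2.6458 or w = -2 or w = 2 or w = 2.6458

Let u = w². The equation becomes u² - 11u + 28 = 0.
Factor: (u - 7)(u - 4) = 0, so u = 7 or u = 4.
w² = 7 gives w = ±√(7) ≈ ±2.6458.
w² = 4 gives w = ±2.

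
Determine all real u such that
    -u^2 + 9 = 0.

u = -3 or u = 3

Factor: -1(u - 3)(u + 3) = 0.
So u = 3 or u = -3.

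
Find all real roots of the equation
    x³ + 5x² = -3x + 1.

x = -4.2361 or x = -1 or x = 0.2361

Rearrange: x³ + 5x² + 3x - 1 = 0.
Possible rational roots are divisors of -1. Testing x = -1 gives 0, so (x + 1) is a factor.
Divide: x³ + 5x² + 3x - 1 = (x + 1)(x² + 4x - 1).
Apply the quadratic formula to x² + 4x - 1 = 0: x = (-4 ± √20)/2, i.e. x ≈ 0.2361 or x ≈ -4.2361.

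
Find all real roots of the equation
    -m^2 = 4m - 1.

Rearrange to standard form: -m^2 - 4m + 1 = 0.
Discriminant: (-4)^2 - 4*(-1)*1 = 20.
Quadratic formula: m = (4 +/- sqrt(20)) / (-2).
So m = -sqrt(5) - 2 ~= -4.2361 or m = -2 + sqrt(5) ~= 0.2361.

m = -4.2361 or m = 0.2361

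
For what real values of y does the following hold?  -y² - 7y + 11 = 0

y = -8.3218 or y = 1.3218

Discriminant: (-7)² − 4·(-1)·11 = 93.
Quadratic formula: y = (7 ± √93) / (-2).
So y = -√(93)/2 - 7/2 ≈ -8.3218 or y = -7/2 + √(93)/2 ≈ 1.3218.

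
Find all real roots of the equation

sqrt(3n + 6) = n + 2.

Square both sides: 3n + 6 = (n + 2)^2.
Expand and rearrange: n^2 + n - 2 = 0.
Solving gives n = 1 or n = -2.
Check each candidate in the original equation:
  n = 1: sqrt(9) = 3, while n + 2 = 3 — valid.
  n = -2: sqrt(0) = 0, while n + 2 = 0 — valid.

n = -2 or n = 1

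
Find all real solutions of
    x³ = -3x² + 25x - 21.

x = -7 or x = 1 or x = 3

Rearrange: x³ + 3x² - 25x + 21 = 0.
Possible rational roots are divisors of 21. Testing x = 3 gives 0, so (x - 3) is a factor.
Divide: x³ + 3x² - 25x + 21 = (x - 3)(x² + 6x - 7).
Factor the quadratic: x = 1 or x = -7.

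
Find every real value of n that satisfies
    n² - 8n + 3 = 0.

n = 0.3944 or n = 7.6056

Discriminant: (-8)² − 4·1·3 = 52.
Quadratic formula: n = (8 ± √52) / 2.
So n = √(13) + 4 ≈ 7.6056 or n = 4 - √(13) ≈ 0.3944.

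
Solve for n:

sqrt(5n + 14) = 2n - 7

Square both sides: 5n + 14 = (2n - 7)^2.
Expand and rearrange: 4n^2 - 33n + 35 = 0.
Solving gives n = 7 or n = 1.25.
Check each candidate in the original equation:
  n = 7: sqrt(49) = 7, while 2n - 7 = 7 — valid.
  n = 1.25: sqrt(20.25) = 4.5, while 2n - 7 = -4.5 — extraneous.

n = 7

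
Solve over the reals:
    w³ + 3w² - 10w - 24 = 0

w = -4 or w = -2 or w = 3

Possible rational roots are divisors of -24. Testing w = -2 gives 0, so (w + 2) is a factor.
Divide: w³ + 3w² - 10w - 24 = (w + 2)(w² + w - 12).
Factor the quadratic: w = 3 or w = -4.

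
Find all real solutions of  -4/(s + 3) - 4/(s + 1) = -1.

Multiply both sides by (s + 3)(s + 1):
-4(s + 1) - 4(s + 3) = -(s + 3)(s + 1).
Expand and collect terms: -s² + 4s + 13 = 0.
By the quadratic formula, s = (-4 ± √68) / -2, so s ≈ -2.1231 or s ≈ 6.1231.
Neither value makes a denominator zero (s ≠ -3, s ≠ -1), so both are valid.

s = -2.1231 or s = 6.1231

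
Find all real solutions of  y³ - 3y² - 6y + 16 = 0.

y = -2.3723 or y = 2 or y = 3.3723

Possible rational roots are divisors of 16. Testing y = 2 gives 0, so (y - 2) is a factor.
Divide: y³ - 3y² - 6y + 16 = (y - 2)(y² - y - 8).
Apply the quadratic formula to y² - y - 8 = 0: y = (1 ± √33)/2, i.e. y ≈ 3.3723 or y ≈ -2.3723.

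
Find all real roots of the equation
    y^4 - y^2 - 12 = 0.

y = -2 or y = 2

Let u = y^2. The equation becomes u^2 - u - 12 = 0.
Factor: (u - 4)(u + 3) = 0, so u = 4 or u = -3.
y^2 = 4 gives y = +/-2.
y^2 = -3 < 0 has no real solution.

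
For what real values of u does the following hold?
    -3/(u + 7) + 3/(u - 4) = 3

u = -7.9226 or u = 4.9226

Multiply both sides by (u + 7)(u - 4):
-3(u - 4) + 3(u + 7) = 3(u + 7)(u - 4).
Expand and collect terms: 3u^2 + 9u - 117 = 0.
By the quadratic formula, u = (-9 +/- sqrt(1485)) / 6, so u ~= 4.9226 or u ~= -7.9226.
Neither value makes a denominator zero (u != -7, u != 4), so both are valid.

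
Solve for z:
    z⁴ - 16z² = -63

Let u = z². The equation becomes u² - 16u + 63 = 0.
Factor: (u - 9)(u - 7) = 0, so u = 9 or u = 7.
z² = 9 gives z = ±3.
z² = 7 gives z = ±√(7) ≈ ±2.6458.

z = -3 or z = -2.6458 or z = 2.6458 or z = 3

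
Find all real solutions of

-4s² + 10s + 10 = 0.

Discriminant: (10)² − 4·(-4)·10 = 260.
Quadratic formula: s = (-10 ± √260) / (-8).
So s = 5/4 - √(65)/4 ≈ -0.7656 or s = 5/4 + √(65)/4 ≈ 3.2656.

s = -0.7656 or s = 3.2656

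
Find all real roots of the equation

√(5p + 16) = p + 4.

Square both sides: 5p + 16 = (p + 4)².
Expand and rearrange: p² + 3p = 0.
Solving gives p = 0 or p = -3.
Check each candidate in the original equation:
  p = 0: √(16) = 4, while p + 4 = 4 — valid.
  p = -3: √(1) = 1, while p + 4 = 1 — valid.

p = -3 or p = 0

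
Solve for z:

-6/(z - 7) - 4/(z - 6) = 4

z = 4 or z = 6.5

Multiply both sides by (z - 7)(z - 6):
-6(z - 6) - 4(z - 7) = 4(z - 7)(z - 6).
Expand and collect terms: 4z^2 - 42z + 104 = 0.
Factor or apply the quadratic formula: z = 6.5 or z = 4.
Neither value makes a denominator zero (z != 7, z != 6), so both are valid.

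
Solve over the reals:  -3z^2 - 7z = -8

Rearrange to standard form: -3z^2 - 7z + 8 = 0.
Discriminant: (-7)^2 - 4*(-3)*8 = 145.
Quadratic formula: z = (7 +/- sqrt(145)) / (-6).
So z = -sqrt(145)/6 - 7/6 ~= -3.1736 or z = -7/6 + sqrt(145)/6 ~= 0.8403.

z = -3.1736 or z = 0.8403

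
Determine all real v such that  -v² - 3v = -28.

v = -7 or v = 4

Bring every term to one side: -v² - 3v + 28 = 0.
Factor: -1(v + 7)(v - 4) = 0.
So v = -7 or v = 4.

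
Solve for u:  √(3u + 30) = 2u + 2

u = 2

Square both sides: 3u + 30 = (2u + 2)².
Expand and rearrange: 4u² + 5u - 26 = 0.
Solving gives u = 2 or u = -3.25.
Check each candidate in the original equation:
  u = 2: √(36) = 6, while 2u + 2 = 6 — valid.
  u = -3.25: √(20.25) = 4.5, while 2u + 2 = -4.5 — extraneous.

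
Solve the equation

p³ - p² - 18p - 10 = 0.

Possible rational roots are divisors of -10. Testing p = 5 gives 0, so (p - 5) is a factor.
Divide: p³ - p² - 18p - 10 = (p - 5)(p² + 4p + 2).
Apply the quadratic formula to p² + 4p + 2 = 0: p = (-4 ± √8)/2, i.e. p ≈ -0.5858 or p ≈ -3.4142.

p = -3.4142 or p = -0.5858 or p = 5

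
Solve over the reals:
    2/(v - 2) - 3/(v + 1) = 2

v = -2.2122 or v = 2.7122

Multiply both sides by (v - 2)(v + 1):
2(v + 1) - 3(v - 2) = 2(v - 2)(v + 1).
Expand and collect terms: 2v² - v - 12 = 0.
By the quadratic formula, v = (1 ± √97) / 4, so v ≈ 2.7122 or v ≈ -2.2122.
Neither value makes a denominator zero (v ≠ 2, v ≠ -1), so both are valid.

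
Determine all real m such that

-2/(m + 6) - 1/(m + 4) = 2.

m = -7.1861 or m = -4.3139

Multiply both sides by (m + 6)(m + 4):
-2(m + 4) - (m + 6) = 2(m + 6)(m + 4).
Expand and collect terms: 2m² + 23m + 62 = 0.
By the quadratic formula, m = (-23 ± √33) / 4, so m ≈ -4.3139 or m ≈ -7.1861.
Neither value makes a denominator zero (m ≠ -6, m ≠ -4), so both are valid.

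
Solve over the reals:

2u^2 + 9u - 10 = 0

Discriminant: (9)^2 - 4*2*(-10) = 161.
Quadratic formula: u = (-9 +/- sqrt(161)) / 4.
So u = -9/4 + sqrt(161)/4 ~= 0.9221 or u = -sqrt(161)/4 - 9/4 ~= -5.4221.

u = -5.4221 or u = 0.9221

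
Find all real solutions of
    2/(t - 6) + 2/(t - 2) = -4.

t = 1.4384 or t = 5.5616

Multiply both sides by (t - 6)(t - 2):
2(t - 2) + 2(t - 6) = -4(t - 6)(t - 2).
Expand and collect terms: -4t^2 + 28t - 32 = 0.
By the quadratic formula, t = (-28 +/- sqrt(272)) / -8, so t ~= 1.4384 or t ~= 5.5616.
Neither value makes a denominator zero (t != 6, t != 2), so both are valid.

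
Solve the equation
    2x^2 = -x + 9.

x = -2.386 or x = 1.886

Rearrange to standard form: 2x^2 + x - 9 = 0.
Discriminant: (1)^2 - 4*2*(-9) = 73.
Quadratic formula: x = (-1 +/- sqrt(73)) / 4.
So x = -1/4 + sqrt(73)/4 ~= 1.886 or x = -sqrt(73)/4 - 1/4 ~= -2.386.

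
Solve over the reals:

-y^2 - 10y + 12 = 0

y = -11.0828 or y = 1.0828

Discriminant: (-10)^2 - 4*(-1)*12 = 148.
Quadratic formula: y = (10 +/- sqrt(148)) / (-2).
So y = -sqrt(37) - 5 ~= -11.0828 or y = -5 + sqrt(37) ~= 1.0828.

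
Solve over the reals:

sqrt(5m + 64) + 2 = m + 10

Isolate the radical: sqrt(5m + 64) = m + 8.
Square both sides: 5m + 64 = (m + 8)^2.
Expand and rearrange: m^2 + 11m = 0.
Solving gives m = 0 or m = -11.
Check each candidate in the original equation:
  m = 0: sqrt(64) = 8, while m + 8 = 8 — valid.
  m = -11: sqrt(9) = 3, while m + 8 = -3 — extraneous.

m = 0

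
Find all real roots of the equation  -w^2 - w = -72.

w = -9 or w = 8

Bring every term to one side: -w^2 - w + 72 = 0.
Factor: -1(w - 8)(w + 9) = 0.
So w = 8 or w = -9.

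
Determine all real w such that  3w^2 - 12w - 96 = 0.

Factor: 3(w - 8)(w + 4) = 0.
So w = 8 or w = -4.

w = -4 or w = 8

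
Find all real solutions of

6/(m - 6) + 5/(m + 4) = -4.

Multiply both sides by (m - 6)(m + 4):
6(m + 4) + 5(m - 6) = -4(m - 6)(m + 4).
Expand and collect terms: -4m² - 3m + 102 = 0.
By the quadratic formula, m = (3 ± √1641) / -8, so m ≈ -5.4387 or m ≈ 4.6887.
Neither value makes a denominator zero (m ≠ 6, m ≠ -4), so both are valid.

m = -5.4387 or m = 4.6887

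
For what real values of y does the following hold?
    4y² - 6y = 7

y = -0.7707 or y = 2.2707

Rearrange to standard form: 4y² - 6y - 7 = 0.
Discriminant: (-6)² − 4·4·(-7) = 148.
Quadratic formula: y = (6 ± √148) / 8.
So y = 3/4 + √(37)/4 ≈ 2.2707 or y = 3/4 - √(37)/4 ≈ -0.7707.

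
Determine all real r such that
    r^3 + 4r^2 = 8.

r = -3.2361 or r = -2 or r = 1.2361

Rearrange: r^3 + 4r^2 - 8 = 0.
Possible rational roots are divisors of -8. Testing r = -2 gives 0, so (r + 2) is a factor.
Divide: r^3 + 4r^2 - 8 = (r + 2)(r^2 + 2r - 4).
Apply the quadratic formula to r^2 + 2r - 4 = 0: r = (-2 +/- sqrt(20))/2, i.e. r ~= 1.2361 or r ~= -3.2361.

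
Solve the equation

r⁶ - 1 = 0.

r = -1 or r = 1

Let u = r³. The equation becomes u² - 1 = 0.
Factor: (u - 1)(u + 1) = 0, so u = 1 or u = -1.
r³ = 1 gives r = 1.
r³ = -1 gives r = -1.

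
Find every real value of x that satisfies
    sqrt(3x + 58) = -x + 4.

x = -3

Square both sides: 3x + 58 = (-x + 4)^2.
Expand and rearrange: x^2 - 11x - 42 = 0.
Solving gives x = 14 or x = -3.
Check each candidate in the original equation:
  x = 14: sqrt(100) = 10, while -x + 4 = -10 — extraneous.
  x = -3: sqrt(49) = 7, while -x + 4 = 7 — valid.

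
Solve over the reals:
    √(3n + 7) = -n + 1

Square both sides: 3n + 7 = (-n + 1)².
Expand and rearrange: n² - 5n - 6 = 0.
Solving gives n = 6 or n = -1.
Check each candidate in the original equation:
  n = 6: √(25) = 5, while -n + 1 = -5 — extraneous.
  n = -1: √(4) = 2, while -n + 1 = 2 — valid.

n = -1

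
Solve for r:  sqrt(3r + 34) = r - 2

Square both sides: 3r + 34 = (r - 2)^2.
Expand and rearrange: r^2 - 7r - 30 = 0.
Solving gives r = 10 or r = -3.
Check each candidate in the original equation:
  r = 10: sqrt(64) = 8, while r - 2 = 8 — valid.
  r = -3: sqrt(25) = 5, while r - 2 = -5 — extraneous.

r = 10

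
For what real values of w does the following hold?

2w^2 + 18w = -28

w = -7 or w = -2

Bring every term to one side: 2w^2 + 18w + 28 = 0.
Factor: 2(w + 7)(w + 2) = 0.
So w = -7 or w = -2.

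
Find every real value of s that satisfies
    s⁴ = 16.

s = -2 or s = 2

Let u = s². The equation becomes u² - 16 = 0.
Factor: (u - 4)(u + 4) = 0, so u = 4 or u = -4.
s² = 4 gives s = ±2.
s² = -4 < 0 has no real solution.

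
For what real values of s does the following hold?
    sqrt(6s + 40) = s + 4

s = 4

Square both sides: 6s + 40 = (s + 4)^2.
Expand and rearrange: s^2 + 2s - 24 = 0.
Solving gives s = 4 or s = -6.
Check each candidate in the original equation:
  s = 4: sqrt(64) = 8, while s + 4 = 8 — valid.
  s = -6: sqrt(4) = 2, while s + 4 = -2 — extraneous.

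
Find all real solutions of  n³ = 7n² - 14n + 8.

Rearrange: n³ - 7n² + 14n - 8 = 0.
Possible rational roots are divisors of -8. Testing n = 2 gives 0, so (n - 2) is a factor.
Divide: n³ - 7n² + 14n - 8 = (n - 2)(n² - 5n + 4).
Factor the quadratic: n = 4 or n = 1.

n = 1 or n = 2 or n = 4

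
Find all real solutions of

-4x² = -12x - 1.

Rearrange to standard form: -4x² + 12x + 1 = 0.
Discriminant: (12)² − 4·(-4)·1 = 160.
Quadratic formula: x = (-12 ± √160) / (-8).
So x = 3/2 - √(10)/2 ≈ -0.0811 or x = 3/2 + √(10)/2 ≈ 3.0811.

x = -0.0811 or x = 3.0811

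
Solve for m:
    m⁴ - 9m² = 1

m = -3.0182 or m = 3.0182

Let u = m². The equation becomes u² - 9u - 1 = 0.
By the quadratic formula, u = 9/2 + √(85)/2 or u = 9/2 - √(85)/2.
m² = 9/2 + √(85)/2 gives m = ±√(9/2 + √(85)/2) ≈ ±3.0182.
m² = 9/2 - √(85)/2 < 0 has no real solution.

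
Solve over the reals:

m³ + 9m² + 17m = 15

m = -5 or m = -4.6458 or m = 0.6458

Rearrange: m³ + 9m² + 17m - 15 = 0.
Possible rational roots are divisors of -15. Testing m = -5 gives 0, so (m + 5) is a factor.
Divide: m³ + 9m² + 17m - 15 = (m + 5)(m² + 4m - 3).
Apply the quadratic formula to m² + 4m - 3 = 0: m = (-4 ± √28)/2, i.e. m ≈ 0.6458 or m ≈ -4.6458.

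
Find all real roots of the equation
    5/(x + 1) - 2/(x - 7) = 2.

x = 2.1492 or x = 5.3508

Multiply both sides by (x + 1)(x - 7):
5(x - 7) - 2(x + 1) = 2(x + 1)(x - 7).
Expand and collect terms: 2x² - 15x + 23 = 0.
By the quadratic formula, x = (15 ± √41) / 4, so x ≈ 5.3508 or x ≈ 2.1492.
Neither value makes a denominator zero (x ≠ -1, x ≠ 7), so both are valid.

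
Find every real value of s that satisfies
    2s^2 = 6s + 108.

Bring every term to one side: 2s^2 - 6s - 108 = 0.
Factor: 2(s + 6)(s - 9) = 0.
So s = -6 or s = 9.

s = -6 or s = 9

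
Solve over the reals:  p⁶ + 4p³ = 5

Let u = p³. The equation becomes u² + 4u - 5 = 0.
Factor: (u + 5)(u - 1) = 0, so u = -5 or u = 1.
p³ = -5 gives p = -∛(5) ≈ -1.71.
p³ = 1 gives p = 1.

p = -1.71 or p = 1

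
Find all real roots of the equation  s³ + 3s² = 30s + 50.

s = -6.4495 or s = -1.5505 or s = 5

Rearrange: s³ + 3s² - 30s - 50 = 0.
Possible rational roots are divisors of -50. Testing s = 5 gives 0, so (s - 5) is a factor.
Divide: s³ + 3s² - 30s - 50 = (s - 5)(s² + 8s + 10).
Apply the quadratic formula to s² + 8s + 10 = 0: s = (-8 ± √24)/2, i.e. s ≈ -1.5505 or s ≈ -6.4495.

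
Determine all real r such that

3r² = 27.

r = -3 or r = 3

Bring every term to one side: 3r² - 27 = 0.
Factor: 3(r - 3)(r + 3) = 0.
So r = 3 or r = -3.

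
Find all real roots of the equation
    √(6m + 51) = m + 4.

Square both sides: 6m + 51 = (m + 4)².
Expand and rearrange: m² + 2m - 35 = 0.
Solving gives m = 5 or m = -7.
Check each candidate in the original equation:
  m = 5: √(81) = 9, while m + 4 = 9 — valid.
  m = -7: √(9) = 3, while m + 4 = -3 — extraneous.

m = 5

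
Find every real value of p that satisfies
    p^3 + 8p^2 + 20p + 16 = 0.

Possible rational roots are divisors of 16. Testing p = -4 gives 0, so (p + 4) is a factor.
Divide: p^3 + 8p^2 + 20p + 16 = (p + 4)(p^2 + 4p + 4).
The quadratic has the repeated root p = -2.

p = -4 or p = -2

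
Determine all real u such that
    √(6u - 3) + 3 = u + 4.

Isolate the radical: √(6u - 3) = u + 1.
Square both sides: 6u - 3 = (u + 1)².
Expand and rearrange: u² - 4u + 4 = 0.
This gives the repeated root u = 2.
Check in the original equation:
  u = 2: √(9) = 3, while u + 1 = 3 — valid.

u = 2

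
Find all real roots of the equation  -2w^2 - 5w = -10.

Rearrange to standard form: -2w^2 - 5w + 10 = 0.
Discriminant: (-5)^2 - 4*(-2)*10 = 105.
Quadratic formula: w = (5 +/- sqrt(105)) / (-4).
So w = -sqrt(105)/4 - 5/4 ~= -3.8117 or w = -5/4 + sqrt(105)/4 ~= 1.3117.

w = -3.8117 or w = 1.3117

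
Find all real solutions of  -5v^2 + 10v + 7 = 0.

Discriminant: (10)^2 - 4*(-5)*7 = 240.
Quadratic formula: v = (-10 +/- sqrt(240)) / (-10).
So v = 1 - 2*sqrt(15)/5 ~= -0.5492 or v = 1 + 2*sqrt(15)/5 ~= 2.5492.

v = -0.5492 or v = 2.5492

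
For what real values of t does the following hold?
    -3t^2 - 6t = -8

t = -2.9149 or t = 0.9149

Rearrange to standard form: -3t^2 - 6t + 8 = 0.
Discriminant: (-6)^2 - 4*(-3)*8 = 132.
Quadratic formula: t = (6 +/- sqrt(132)) / (-6).
So t = -sqrt(33)/3 - 1 ~= -2.9149 or t = -1 + sqrt(33)/3 ~= 0.9149.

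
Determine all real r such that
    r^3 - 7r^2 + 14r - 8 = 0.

Possible rational roots are divisors of -8. Testing r = 1 gives 0, so (r - 1) is a factor.
Divide: r^3 - 7r^2 + 14r - 8 = (r - 1)(r^2 - 6r + 8).
Factor the quadratic: r = 4 or r = 2.

r = 1 or r = 2 or r = 4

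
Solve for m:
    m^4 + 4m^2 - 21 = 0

m = -1.7321 or m = 1.7321

Let u = m^2. The equation becomes u^2 + 4u - 21 = 0.
Factor: (u + 7)(u - 3) = 0, so u = -7 or u = 3.
m^2 = -7 < 0 has no real solution.
m^2 = 3 gives m = +/-sqrt(3) ~= +/-1.7321.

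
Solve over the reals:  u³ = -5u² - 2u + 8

Rearrange: u³ + 5u² + 2u - 8 = 0.
Possible rational roots are divisors of -8. Testing u = 1 gives 0, so (u - 1) is a factor.
Divide: u³ + 5u² + 2u - 8 = (u - 1)(u² + 6u + 8).
Factor the quadratic: u = -2 or u = -4.

u = -4 or u = -2 or u = 1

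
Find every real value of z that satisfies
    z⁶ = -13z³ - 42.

Let u = z³. The equation becomes u² + 13u + 42 = 0.
Factor: (u + 7)(u + 6) = 0, so u = -7 or u = -6.
z³ = -7 gives z = -∛(7) ≈ -1.9129.
z³ = -6 gives z = -∛(6) ≈ -1.8171.

z = -1.9129 or z = -1.8171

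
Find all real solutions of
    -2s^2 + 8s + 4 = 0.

Discriminant: (8)^2 - 4*(-2)*4 = 96.
Quadratic formula: s = (-8 +/- sqrt(96)) / (-4).
So s = 2 - sqrt(6) ~= -0.4495 or s = 2 + sqrt(6) ~= 4.4495.

s = -0.4495 or s = 4.4495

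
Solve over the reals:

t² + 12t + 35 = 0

Factor: (t + 5)(t + 7) = 0.
So t = -5 or t = -7.

t = -7 or t = -5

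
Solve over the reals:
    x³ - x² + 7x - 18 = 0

x = 2

Possible rational roots are divisors of -18. Testing x = 2 gives 0, so (x - 2) is a factor.
Divide: x³ - x² + 7x - 18 = (x - 2)(x² + x + 9).
The quadratic x² + x + 9 has discriminant -35 < 0, so no further real roots.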